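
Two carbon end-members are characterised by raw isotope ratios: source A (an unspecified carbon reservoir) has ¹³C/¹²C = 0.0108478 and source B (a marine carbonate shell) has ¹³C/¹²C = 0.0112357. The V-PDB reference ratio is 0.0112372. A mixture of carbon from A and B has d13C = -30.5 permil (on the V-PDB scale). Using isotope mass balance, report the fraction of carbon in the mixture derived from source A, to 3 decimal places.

δ_A = (0.0108478/0.0112372 − 1)×1000 = (0.965347 − 1)×1000 = -34.653 permil
δ_B = (0.0112357/0.0112372 − 1)×1000 = (0.999867 − 1)×1000 = -0.133 permil
f_A = (δ_mix − δ_B)/(δ_A − δ_B) = (-30.5 − (-0.133))/(-34.653 − (-0.133))
f_A = -30.367 / -34.519 = 0.8797

0.880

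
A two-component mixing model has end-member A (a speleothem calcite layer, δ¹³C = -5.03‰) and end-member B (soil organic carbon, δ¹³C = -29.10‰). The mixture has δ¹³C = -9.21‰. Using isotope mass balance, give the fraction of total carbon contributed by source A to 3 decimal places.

δ_mix = f_A·δ_A + (1 − f_A)·δ_B  ⇒  f_A = (δ_mix − δ_B)/(δ_A − δ_B)
f_A = (-9.21 − (-29.10)) / (-5.03 − (-29.10))
f_A = 19.89 / 24.07 = 0.8263

0.826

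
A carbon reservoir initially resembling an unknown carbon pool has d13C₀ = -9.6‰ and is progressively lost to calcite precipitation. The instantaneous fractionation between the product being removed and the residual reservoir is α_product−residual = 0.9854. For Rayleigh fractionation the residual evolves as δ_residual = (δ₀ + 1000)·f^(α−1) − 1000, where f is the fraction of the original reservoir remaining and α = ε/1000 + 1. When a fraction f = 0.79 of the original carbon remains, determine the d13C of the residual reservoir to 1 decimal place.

Rayleigh residual: δ_res = (δ₀ + 1000)·f^(α−1) − 1000
α − 1 = -0.01460
f^(α−1) = 0.79^(-0.01460) = 1.003447
δ_res = (-9.6 + 1000) × 1.003447 − 1000 = 993.814 − 1000 = -6.19‰

-6.2‰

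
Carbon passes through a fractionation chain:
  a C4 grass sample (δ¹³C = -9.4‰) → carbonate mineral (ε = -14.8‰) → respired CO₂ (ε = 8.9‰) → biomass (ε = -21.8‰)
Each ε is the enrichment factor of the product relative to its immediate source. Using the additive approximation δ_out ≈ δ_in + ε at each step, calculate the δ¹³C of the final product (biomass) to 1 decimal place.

step 1: δ ≈ -9.4 + (-14.8) = -24.2‰
step 2: δ ≈ -24.2 + (8.9) = -15.3‰
step 3: δ ≈ -15.3 + (-21.8) = -37.1‰

-37.1‰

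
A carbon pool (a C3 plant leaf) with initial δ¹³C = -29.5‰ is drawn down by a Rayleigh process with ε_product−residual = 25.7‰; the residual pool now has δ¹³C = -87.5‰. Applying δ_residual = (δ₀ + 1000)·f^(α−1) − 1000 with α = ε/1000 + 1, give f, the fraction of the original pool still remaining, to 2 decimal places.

0.09

α − 1 = ε/1000 = 0.0257
(δ_res + 1000)/(δ₀ + 1000) = (-87.5 + 1000)/(-29.5 + 1000) = 912.5/970.5 = 0.940237
f = 0.940237^(1/0.0257) = exp(ln(0.940237)/0.0257) = exp(-0.06162/0.0257)
f = exp(-2.3978) = 0.0909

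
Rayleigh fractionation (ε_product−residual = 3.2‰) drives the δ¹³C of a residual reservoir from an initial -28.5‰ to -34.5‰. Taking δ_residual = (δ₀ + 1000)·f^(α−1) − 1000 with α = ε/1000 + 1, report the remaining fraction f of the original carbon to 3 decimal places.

0.144

α − 1 = ε/1000 = 0.0032
(δ_res + 1000)/(δ₀ + 1000) = (-34.5 + 1000)/(-28.5 + 1000) = 965.5/971.5 = 0.993824
f = 0.993824^(1/0.0032) = exp(ln(0.993824)/0.0032) = exp(-0.00620/0.0032)
f = exp(-1.9360) = 0.1443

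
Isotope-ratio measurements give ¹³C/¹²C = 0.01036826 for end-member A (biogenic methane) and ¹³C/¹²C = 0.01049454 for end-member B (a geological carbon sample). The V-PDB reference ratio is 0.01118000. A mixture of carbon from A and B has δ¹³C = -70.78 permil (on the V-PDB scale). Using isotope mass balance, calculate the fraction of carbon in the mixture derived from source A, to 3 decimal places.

0.838

δ_A = (0.01036826/0.01118000 − 1)×1000 = (0.927394 − 1)×1000 = -72.606 permil
δ_B = (0.01049454/0.01118000 − 1)×1000 = (0.938689 − 1)×1000 = -61.311 permil
f_A = (δ_mix − δ_B)/(δ_A − δ_B) = (-70.78 − (-61.311))/(-72.606 − (-61.311))
f_A = -9.469 / -11.295 = 0.8383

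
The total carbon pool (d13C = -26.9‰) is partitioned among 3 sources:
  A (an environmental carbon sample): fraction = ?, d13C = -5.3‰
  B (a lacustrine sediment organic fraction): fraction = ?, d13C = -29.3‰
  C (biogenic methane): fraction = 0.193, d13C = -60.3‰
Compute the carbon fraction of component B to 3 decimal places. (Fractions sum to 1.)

Let f_B and f_A be the unknown fractions; fractions sum to 1 so f_B + f_A = 0.807.
Mass balance: Σ fᵢ·δᵢ = δ_bulk ⇒ f_B·(-29.3) + f_A·(-5.3) = -26.9 − (-11.638) = -15.262
Substitute f_A = 0.807 − f_B:
f_B·(-29.3 − -5.3) = -15.262 − 0.807×(-5.3) = -10.985
f_B = -10.985 / -24.0 = 0.4577

0.458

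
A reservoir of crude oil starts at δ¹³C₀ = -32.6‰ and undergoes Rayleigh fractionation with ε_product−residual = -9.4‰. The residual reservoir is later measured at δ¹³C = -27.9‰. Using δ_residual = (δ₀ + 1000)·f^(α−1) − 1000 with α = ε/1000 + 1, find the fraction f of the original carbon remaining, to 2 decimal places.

α − 1 = ε/1000 = -0.0094
(δ_res + 1000)/(δ₀ + 1000) = (-27.9 + 1000)/(-32.6 + 1000) = 972.1/967.4 = 1.004858
f = 1.004858^(1/-0.0094) = exp(ln(1.004858)/-0.0094) = exp(0.00485/-0.0094)
f = exp(-0.5156) = 0.5971

0.60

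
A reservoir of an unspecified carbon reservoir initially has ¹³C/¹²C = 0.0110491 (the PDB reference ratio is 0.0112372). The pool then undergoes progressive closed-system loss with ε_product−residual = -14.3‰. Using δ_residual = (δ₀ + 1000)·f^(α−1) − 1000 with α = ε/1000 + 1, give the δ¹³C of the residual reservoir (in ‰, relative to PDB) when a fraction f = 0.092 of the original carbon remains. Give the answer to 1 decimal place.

δ₀ = (0.0110491/0.0112372 − 1)×1000 = (0.983261 − 1)×1000 = -16.739‰
α − 1 = ε/1000 = -0.0143
f^(α−1) = 0.092^(-0.0143) = 1.034708
δ_res = (-16.739 + 1000) × 1.034708 − 1000 = 1017.388 − 1000 = 17.39‰

17.4‰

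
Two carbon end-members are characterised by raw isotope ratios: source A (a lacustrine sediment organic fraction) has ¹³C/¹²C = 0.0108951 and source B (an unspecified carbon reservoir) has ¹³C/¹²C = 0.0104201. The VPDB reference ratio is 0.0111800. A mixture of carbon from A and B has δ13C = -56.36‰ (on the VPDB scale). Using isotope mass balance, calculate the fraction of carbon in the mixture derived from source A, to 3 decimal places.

0.273

δ_A = (0.0108951/0.0111800 − 1)×1000 = (0.974517 − 1)×1000 = -25.483‰
δ_B = (0.0104201/0.0111800 − 1)×1000 = (0.932030 − 1)×1000 = -67.970‰
f_A = (δ_mix − δ_B)/(δ_A − δ_B) = (-56.36 − (-67.970))/(-25.483 − (-67.970))
f_A = 11.610 / 42.487 = 0.2733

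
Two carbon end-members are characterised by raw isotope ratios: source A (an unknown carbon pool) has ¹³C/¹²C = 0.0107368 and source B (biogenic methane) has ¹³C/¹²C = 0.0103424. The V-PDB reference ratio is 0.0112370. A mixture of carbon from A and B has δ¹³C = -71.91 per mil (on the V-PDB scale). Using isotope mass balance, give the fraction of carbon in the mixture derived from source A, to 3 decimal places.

0.219

δ_A = (0.0107368/0.0112370 − 1)×1000 = (0.955486 − 1)×1000 = -44.514 per mil
δ_B = (0.0103424/0.0112370 − 1)×1000 = (0.920388 − 1)×1000 = -79.612 per mil
f_A = (δ_mix − δ_B)/(δ_A − δ_B) = (-71.91 − (-79.612))/(-44.514 − (-79.612))
f_A = 7.702 / 35.098 = 0.2194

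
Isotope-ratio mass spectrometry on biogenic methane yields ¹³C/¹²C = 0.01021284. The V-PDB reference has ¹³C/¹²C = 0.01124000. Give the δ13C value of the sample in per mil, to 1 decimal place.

δ13C = (R_sample / R_standard − 1) × 1000
R_sample / R_standard = 0.01021284 / 0.01124000 = 0.908616
δ13C = (0.908616 − 1) × 1000 = -91.38 per mil

-91.4 per mil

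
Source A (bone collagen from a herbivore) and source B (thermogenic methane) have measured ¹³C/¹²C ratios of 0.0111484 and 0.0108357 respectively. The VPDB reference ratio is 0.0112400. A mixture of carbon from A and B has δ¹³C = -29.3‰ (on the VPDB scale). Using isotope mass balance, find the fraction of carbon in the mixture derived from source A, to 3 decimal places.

δ_A = (0.0111484/0.0112400 − 1)×1000 = (0.991851 − 1)×1000 = -8.149‰
δ_B = (0.0108357/0.0112400 − 1)×1000 = (0.964030 − 1)×1000 = -35.970‰
f_A = (δ_mix − δ_B)/(δ_A − δ_B) = (-29.3 − (-35.970))/(-8.149 − (-35.970))
f_A = 6.670 / 27.820 = 0.2397

0.240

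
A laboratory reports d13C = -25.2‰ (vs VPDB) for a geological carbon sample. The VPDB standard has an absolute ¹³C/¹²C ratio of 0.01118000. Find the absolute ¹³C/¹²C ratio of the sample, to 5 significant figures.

R_sample = R_standard × (d13C/1000 + 1)
R_sample = 0.01118000 × (-25.2/1000 + 1) = 0.01118000 × 0.974800
R_sample = 0.0108983

0.010898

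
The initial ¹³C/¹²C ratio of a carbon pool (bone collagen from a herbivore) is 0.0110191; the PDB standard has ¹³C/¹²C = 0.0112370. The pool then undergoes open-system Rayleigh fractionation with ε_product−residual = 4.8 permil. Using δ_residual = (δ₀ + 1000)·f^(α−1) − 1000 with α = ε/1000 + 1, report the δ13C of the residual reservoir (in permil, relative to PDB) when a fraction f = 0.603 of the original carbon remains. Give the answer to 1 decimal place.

-21.8 permil

δ₀ = (0.0110191/0.0112370 − 1)×1000 = (0.980609 − 1)×1000 = -19.391 permil
α − 1 = ε/1000 = 0.0048
f^(α−1) = 0.603^(0.0048) = 0.997575
δ_res = (-19.391 + 1000) × 0.997575 − 1000 = 978.231 − 1000 = -21.77 permil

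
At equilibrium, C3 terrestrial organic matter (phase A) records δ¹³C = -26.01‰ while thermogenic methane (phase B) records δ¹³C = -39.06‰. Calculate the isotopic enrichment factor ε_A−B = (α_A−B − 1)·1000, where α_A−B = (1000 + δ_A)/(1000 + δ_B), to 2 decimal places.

13.58‰

α_A−B = (1000 + -26.01) / (1000 + -39.06) = 973.99 / 960.94 = 1.013580
ε_A−B = (1.013580 − 1) × 1000 = 13.580‰
(The approximation ε ≈ δ_A − δ_B would give 13.05‰.)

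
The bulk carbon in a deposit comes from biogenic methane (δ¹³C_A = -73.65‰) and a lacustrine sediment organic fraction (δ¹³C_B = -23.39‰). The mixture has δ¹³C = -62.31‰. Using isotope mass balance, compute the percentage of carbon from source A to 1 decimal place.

δ_mix = f_A·δ_A + (1 − f_A)·δ_B  ⇒  f_A = (δ_mix − δ_B)/(δ_A − δ_B)
f_A = (-62.31 − (-23.39)) / (-73.65 − (-23.39))
f_A = -38.92 / -50.26 = 0.7744

77.4%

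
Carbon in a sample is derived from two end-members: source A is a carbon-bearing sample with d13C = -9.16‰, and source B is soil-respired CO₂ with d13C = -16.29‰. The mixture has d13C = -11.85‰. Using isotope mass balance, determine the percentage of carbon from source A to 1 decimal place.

δ_mix = f_A·δ_A + (1 − f_A)·δ_B  ⇒  f_A = (δ_mix − δ_B)/(δ_A − δ_B)
f_A = (-11.85 − (-16.29)) / (-9.16 − (-16.29))
f_A = 4.44 / 7.13 = 0.6227

62.3%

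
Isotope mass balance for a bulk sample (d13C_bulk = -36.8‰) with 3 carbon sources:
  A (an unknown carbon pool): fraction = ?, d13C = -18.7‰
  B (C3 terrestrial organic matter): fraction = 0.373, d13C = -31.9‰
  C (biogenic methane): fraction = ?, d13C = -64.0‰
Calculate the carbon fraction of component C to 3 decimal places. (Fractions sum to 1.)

0.291

Let f_C and f_A be the unknown fractions; fractions sum to 1 so f_C + f_A = 0.627.
Mass balance: Σ fᵢ·δᵢ = δ_bulk ⇒ f_C·(-64.0) + f_A·(-18.7) = -36.8 − (-11.899) = -24.901
Substitute f_A = 0.627 − f_C:
f_C·(-64.0 − -18.7) = -24.901 − 0.627×(-18.7) = -13.176
f_C = -13.176 / -45.3 = 0.2909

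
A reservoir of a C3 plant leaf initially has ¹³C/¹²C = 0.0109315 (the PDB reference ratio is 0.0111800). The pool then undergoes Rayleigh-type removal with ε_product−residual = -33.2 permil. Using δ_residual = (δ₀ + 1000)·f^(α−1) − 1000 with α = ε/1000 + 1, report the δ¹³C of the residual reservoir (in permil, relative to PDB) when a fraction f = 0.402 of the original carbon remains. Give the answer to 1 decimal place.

7.8 permil

δ₀ = (0.0109315/0.0111800 − 1)×1000 = (0.977773 − 1)×1000 = -22.227 permil
α − 1 = ε/1000 = -0.0332
f^(α−1) = 0.402^(-0.0332) = 1.030718
δ_res = (-22.227 + 1000) × 1.030718 − 1000 = 1007.808 − 1000 = 7.81 permil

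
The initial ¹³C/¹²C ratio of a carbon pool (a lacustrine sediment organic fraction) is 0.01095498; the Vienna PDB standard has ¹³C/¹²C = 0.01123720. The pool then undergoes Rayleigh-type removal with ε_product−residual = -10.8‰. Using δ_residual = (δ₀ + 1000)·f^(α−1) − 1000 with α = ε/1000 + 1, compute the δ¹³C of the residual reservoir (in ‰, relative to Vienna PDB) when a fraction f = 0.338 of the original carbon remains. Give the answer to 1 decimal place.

δ₀ = (0.01095498/0.01123720 − 1)×1000 = (0.974885 − 1)×1000 = -25.115‰
α − 1 = ε/1000 = -0.0108
f^(α−1) = 0.338^(-0.0108) = 1.011784
δ_res = (-25.115 + 1000) × 1.011784 − 1000 = 986.373 − 1000 = -13.63‰

-13.6‰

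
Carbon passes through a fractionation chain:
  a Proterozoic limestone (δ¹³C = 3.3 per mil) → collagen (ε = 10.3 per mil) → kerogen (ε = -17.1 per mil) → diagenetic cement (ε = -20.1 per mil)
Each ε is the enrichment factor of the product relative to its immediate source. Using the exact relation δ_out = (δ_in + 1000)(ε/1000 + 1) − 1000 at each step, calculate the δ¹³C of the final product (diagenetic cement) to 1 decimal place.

step 1: δ = (3.30 + 1000)·(10.3/1000 + 1) − 1000 = 13.63 per mil
step 2: δ = (13.63 + 1000)·(-17.1/1000 + 1) − 1000 = -3.70 per mil
step 3: δ = (-3.70 + 1000)·(-20.1/1000 + 1) − 1000 = -23.72 per mil

-23.7 per mil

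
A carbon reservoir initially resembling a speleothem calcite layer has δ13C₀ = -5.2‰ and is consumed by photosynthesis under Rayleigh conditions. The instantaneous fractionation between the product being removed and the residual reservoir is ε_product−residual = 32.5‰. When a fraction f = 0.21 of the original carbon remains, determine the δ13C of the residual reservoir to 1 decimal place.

Rayleigh residual: δ_res = (δ₀ + 1000)·f^(α−1) − 1000
α = ε/1000 + 1 = 1.03250, so α − 1 = 0.03250
f^(α−1) = 0.21^(0.03250) = 0.950544
δ_res = (-5.2 + 1000) × 0.950544 − 1000 = 945.601 − 1000 = -54.40‰

-54.4‰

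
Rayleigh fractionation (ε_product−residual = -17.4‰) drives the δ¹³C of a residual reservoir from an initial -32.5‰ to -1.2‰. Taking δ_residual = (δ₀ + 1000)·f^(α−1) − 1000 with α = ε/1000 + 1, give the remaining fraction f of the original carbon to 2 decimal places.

0.16

α − 1 = ε/1000 = -0.0174
(δ_res + 1000)/(δ₀ + 1000) = (-1.2 + 1000)/(-32.5 + 1000) = 998.8/967.5 = 1.032351
f = 1.032351^(1/-0.0174) = exp(ln(1.032351)/-0.0174) = exp(0.03184/-0.0174)
f = exp(-1.8298) = 0.1604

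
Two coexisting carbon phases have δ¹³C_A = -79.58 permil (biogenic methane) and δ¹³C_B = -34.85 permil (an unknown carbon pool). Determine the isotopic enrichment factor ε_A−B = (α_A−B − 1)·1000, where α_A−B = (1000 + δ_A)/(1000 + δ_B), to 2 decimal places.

-46.35 permil

α_A−B = (1000 + -79.58) / (1000 + -34.85) = 920.42 / 965.15 = 0.953655
ε_A−B = (0.953655 − 1) × 1000 = -46.345 permil
(The approximation ε ≈ δ_A − δ_B would give -44.73 permil.)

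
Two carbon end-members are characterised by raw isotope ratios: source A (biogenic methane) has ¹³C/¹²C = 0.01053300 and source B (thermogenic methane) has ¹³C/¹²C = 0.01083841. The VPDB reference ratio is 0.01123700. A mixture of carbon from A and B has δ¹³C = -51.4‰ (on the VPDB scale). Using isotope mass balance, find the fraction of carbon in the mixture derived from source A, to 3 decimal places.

δ_A = (0.01053300/0.01123700 − 1)×1000 = (0.937350 − 1)×1000 = -62.650‰
δ_B = (0.01083841/0.01123700 − 1)×1000 = (0.964529 − 1)×1000 = -35.471‰
f_A = (δ_mix − δ_B)/(δ_A − δ_B) = (-51.4 − (-35.471))/(-62.650 − (-35.471))
f_A = -15.929 / -27.179 = 0.5861

0.586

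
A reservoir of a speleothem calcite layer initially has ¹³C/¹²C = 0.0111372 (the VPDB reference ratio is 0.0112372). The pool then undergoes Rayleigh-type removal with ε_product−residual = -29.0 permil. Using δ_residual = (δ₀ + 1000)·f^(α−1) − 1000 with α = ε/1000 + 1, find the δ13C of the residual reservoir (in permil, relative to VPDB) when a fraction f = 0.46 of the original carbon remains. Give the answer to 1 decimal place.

13.7 permil

δ₀ = (0.0111372/0.0112372 − 1)×1000 = (0.991101 − 1)×1000 = -8.899 permil
α − 1 = ε/1000 = -0.0290
f^(α−1) = 0.46^(-0.0290) = 1.022775
δ_res = (-8.899 + 1000) × 1.022775 − 1000 = 1013.673 − 1000 = 13.67 permil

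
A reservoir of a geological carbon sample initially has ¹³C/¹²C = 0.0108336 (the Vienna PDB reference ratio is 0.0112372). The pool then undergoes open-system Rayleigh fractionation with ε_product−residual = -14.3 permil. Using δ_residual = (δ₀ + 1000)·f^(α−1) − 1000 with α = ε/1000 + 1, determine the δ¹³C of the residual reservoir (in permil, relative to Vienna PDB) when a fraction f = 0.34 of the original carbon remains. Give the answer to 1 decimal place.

δ₀ = (0.0108336/0.0112372 − 1)×1000 = (0.964084 − 1)×1000 = -35.916 permil
α − 1 = ε/1000 = -0.0143
f^(α−1) = 0.34^(-0.0143) = 1.015547
δ_res = (-35.916 + 1000) × 1.015547 − 1000 = 979.072 − 1000 = -20.93 permil

-20.9 permil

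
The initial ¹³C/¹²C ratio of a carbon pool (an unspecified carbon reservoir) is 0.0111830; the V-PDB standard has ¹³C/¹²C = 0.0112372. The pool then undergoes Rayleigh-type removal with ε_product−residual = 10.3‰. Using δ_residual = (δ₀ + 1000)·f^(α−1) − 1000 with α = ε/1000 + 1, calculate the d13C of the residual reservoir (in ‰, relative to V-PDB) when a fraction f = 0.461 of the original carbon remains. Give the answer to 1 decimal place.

δ₀ = (0.0111830/0.0112372 − 1)×1000 = (0.995177 − 1)×1000 = -4.823‰
α − 1 = ε/1000 = 0.0103
f^(α−1) = 0.461^(0.0103) = 0.992056
δ_res = (-4.823 + 1000) × 0.992056 − 1000 = 987.271 − 1000 = -12.73‰

-12.7‰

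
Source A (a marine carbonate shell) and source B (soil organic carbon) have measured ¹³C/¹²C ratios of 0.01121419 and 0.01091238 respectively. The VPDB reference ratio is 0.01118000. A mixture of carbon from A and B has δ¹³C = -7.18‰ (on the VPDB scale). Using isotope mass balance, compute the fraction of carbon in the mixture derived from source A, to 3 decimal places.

0.621

δ_A = (0.01121419/0.01118000 − 1)×1000 = (1.003058 − 1)×1000 = 3.058‰
δ_B = (0.01091238/0.01118000 − 1)×1000 = (0.976063 − 1)×1000 = -23.937‰
f_A = (δ_mix − δ_B)/(δ_A − δ_B) = (-7.18 − (-23.937))/(3.058 − (-23.937))
f_A = 16.757 / 26.996 = 0.6207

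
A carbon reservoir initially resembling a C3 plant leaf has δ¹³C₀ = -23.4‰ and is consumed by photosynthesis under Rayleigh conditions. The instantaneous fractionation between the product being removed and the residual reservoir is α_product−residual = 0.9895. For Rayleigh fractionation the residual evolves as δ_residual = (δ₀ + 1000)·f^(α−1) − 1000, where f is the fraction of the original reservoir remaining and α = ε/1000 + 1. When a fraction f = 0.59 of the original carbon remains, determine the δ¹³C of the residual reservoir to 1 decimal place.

-18.0‰

Rayleigh residual: δ_res = (δ₀ + 1000)·f^(α−1) − 1000
α − 1 = -0.01050
f^(α−1) = 0.59^(-0.01050) = 1.005556
δ_res = (-23.4 + 1000) × 1.005556 − 1000 = 982.026 − 1000 = -17.97‰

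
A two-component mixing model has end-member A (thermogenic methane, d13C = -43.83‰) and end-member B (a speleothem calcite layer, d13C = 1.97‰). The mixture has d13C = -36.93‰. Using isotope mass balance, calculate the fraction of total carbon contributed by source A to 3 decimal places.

0.849

δ_mix = f_A·δ_A + (1 − f_A)·δ_B  ⇒  f_A = (δ_mix − δ_B)/(δ_A − δ_B)
f_A = (-36.93 − (1.97)) / (-43.83 − (1.97))
f_A = -38.90 / -45.80 = 0.8493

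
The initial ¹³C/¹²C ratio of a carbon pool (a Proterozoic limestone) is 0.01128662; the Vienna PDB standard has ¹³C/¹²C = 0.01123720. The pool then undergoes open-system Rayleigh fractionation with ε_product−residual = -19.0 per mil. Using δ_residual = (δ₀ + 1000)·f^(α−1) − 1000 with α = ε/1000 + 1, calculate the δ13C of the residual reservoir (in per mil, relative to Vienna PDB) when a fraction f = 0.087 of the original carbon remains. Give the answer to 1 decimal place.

52.1 per mil

δ₀ = (0.01128662/0.01123720 − 1)×1000 = (1.004398 − 1)×1000 = 4.398 per mil
α − 1 = ε/1000 = -0.0190
f^(α−1) = 0.087^(-0.0190) = 1.047488
δ_res = (4.398 + 1000) × 1.047488 − 1000 = 1052.095 − 1000 = 52.09 per mil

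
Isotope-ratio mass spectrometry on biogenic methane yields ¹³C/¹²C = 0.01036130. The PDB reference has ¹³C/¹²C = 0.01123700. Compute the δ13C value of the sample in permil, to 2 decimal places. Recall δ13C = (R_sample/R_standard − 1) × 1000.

-77.93 permil

δ13C = (R_sample / R_standard − 1) × 1000
R_sample / R_standard = 0.01036130 / 0.01123700 = 0.922070
δ13C = (0.922070 − 1) × 1000 = -77.930 permil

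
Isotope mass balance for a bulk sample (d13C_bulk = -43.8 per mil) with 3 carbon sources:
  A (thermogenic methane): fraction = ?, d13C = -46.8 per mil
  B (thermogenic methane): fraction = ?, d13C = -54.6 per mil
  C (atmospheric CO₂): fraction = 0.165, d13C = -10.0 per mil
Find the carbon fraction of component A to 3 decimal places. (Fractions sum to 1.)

0.441

Let f_A and f_B be the unknown fractions; fractions sum to 1 so f_A + f_B = 0.835.
Mass balance: Σ fᵢ·δᵢ = δ_bulk ⇒ f_A·(-46.8) + f_B·(-54.6) = -43.8 − (-1.650) = -42.150
Substitute f_B = 0.835 − f_A:
f_A·(-46.8 − -54.6) = -42.150 − 0.835×(-54.6) = 3.441
f_A = 3.441 / 7.8 = 0.4412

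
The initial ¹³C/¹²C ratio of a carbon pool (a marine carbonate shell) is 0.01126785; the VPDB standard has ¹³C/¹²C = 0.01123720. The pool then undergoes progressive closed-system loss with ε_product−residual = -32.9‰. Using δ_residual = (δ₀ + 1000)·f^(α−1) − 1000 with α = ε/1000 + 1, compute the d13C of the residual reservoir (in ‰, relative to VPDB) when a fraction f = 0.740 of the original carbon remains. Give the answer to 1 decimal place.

δ₀ = (0.01126785/0.01123720 − 1)×1000 = (1.002728 − 1)×1000 = 2.728‰
α − 1 = ε/1000 = -0.0329
f^(α−1) = 0.740^(-0.0329) = 1.009956
δ_res = (2.728 + 1000) × 1.009956 − 1000 = 1012.710 − 1000 = 12.71‰

12.7‰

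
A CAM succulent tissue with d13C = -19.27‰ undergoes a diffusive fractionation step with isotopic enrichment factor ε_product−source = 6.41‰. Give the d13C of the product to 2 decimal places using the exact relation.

-12.98‰

Exactly, δ_product = (δ_source + 1000)·(ε/1000 + 1) − 1000.
δ_product = (-19.27 + 1000) × (6.41/1000 + 1) − 1000
δ_product = -12.984‰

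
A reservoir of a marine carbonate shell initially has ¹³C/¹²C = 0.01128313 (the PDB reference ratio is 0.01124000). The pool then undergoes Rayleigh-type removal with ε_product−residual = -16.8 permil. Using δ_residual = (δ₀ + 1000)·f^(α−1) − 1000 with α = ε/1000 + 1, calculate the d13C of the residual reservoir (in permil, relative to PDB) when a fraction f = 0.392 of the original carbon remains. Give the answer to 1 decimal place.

δ₀ = (0.01128313/0.01124000 − 1)×1000 = (1.003837 − 1)×1000 = 3.837 permil
α − 1 = ε/1000 = -0.0168
f^(α−1) = 0.392^(-0.0168) = 1.015858
δ_res = (3.837 + 1000) × 1.015858 − 1000 = 1019.756 − 1000 = 19.76 permil

19.8 permil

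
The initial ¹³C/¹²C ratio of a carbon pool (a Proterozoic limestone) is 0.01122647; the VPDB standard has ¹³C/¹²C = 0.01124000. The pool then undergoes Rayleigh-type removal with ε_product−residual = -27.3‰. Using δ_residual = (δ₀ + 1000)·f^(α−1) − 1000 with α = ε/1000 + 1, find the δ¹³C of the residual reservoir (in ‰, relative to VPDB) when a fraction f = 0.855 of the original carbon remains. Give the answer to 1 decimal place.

δ₀ = (0.01122647/0.01124000 − 1)×1000 = (0.998796 − 1)×1000 = -1.204‰
α − 1 = ε/1000 = -0.0273
f^(α−1) = 0.855^(-0.0273) = 1.004286
δ_res = (-1.204 + 1000) × 1.004286 − 1000 = 1003.077 − 1000 = 3.08‰

3.1‰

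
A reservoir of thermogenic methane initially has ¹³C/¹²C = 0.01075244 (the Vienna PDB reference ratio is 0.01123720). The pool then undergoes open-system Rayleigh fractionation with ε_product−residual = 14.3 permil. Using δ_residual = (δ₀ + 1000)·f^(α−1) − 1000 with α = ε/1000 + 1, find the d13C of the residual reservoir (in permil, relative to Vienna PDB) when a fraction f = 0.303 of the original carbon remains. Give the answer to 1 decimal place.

δ₀ = (0.01075244/0.01123720 − 1)×1000 = (0.956861 − 1)×1000 = -43.139 permil
α − 1 = ε/1000 = 0.0143
f^(α−1) = 0.303^(0.0143) = 0.983070
δ_res = (-43.139 + 1000) × 0.983070 − 1000 = 940.662 − 1000 = -59.34 permil

-59.3 permil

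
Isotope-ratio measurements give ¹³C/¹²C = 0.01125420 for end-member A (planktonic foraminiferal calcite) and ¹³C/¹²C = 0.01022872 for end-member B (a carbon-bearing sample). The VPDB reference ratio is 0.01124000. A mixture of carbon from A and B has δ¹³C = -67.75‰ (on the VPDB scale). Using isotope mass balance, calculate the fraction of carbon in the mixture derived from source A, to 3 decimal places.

0.244

δ_A = (0.01125420/0.01124000 − 1)×1000 = (1.001263 − 1)×1000 = 1.263‰
δ_B = (0.01022872/0.01124000 − 1)×1000 = (0.910028 − 1)×1000 = -89.972‰
f_A = (δ_mix − δ_B)/(δ_A − δ_B) = (-67.75 − (-89.972))/(1.263 − (-89.972))
f_A = 22.222 / 91.235 = 0.2436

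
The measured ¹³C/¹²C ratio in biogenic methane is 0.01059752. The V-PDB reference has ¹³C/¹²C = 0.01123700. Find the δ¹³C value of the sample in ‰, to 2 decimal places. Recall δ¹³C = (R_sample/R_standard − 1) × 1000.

δ¹³C = (R_sample / R_standard − 1) × 1000
R_sample / R_standard = 0.01059752 / 0.01123700 = 0.943092
δ¹³C = (0.943092 − 1) × 1000 = -56.908‰

-56.91‰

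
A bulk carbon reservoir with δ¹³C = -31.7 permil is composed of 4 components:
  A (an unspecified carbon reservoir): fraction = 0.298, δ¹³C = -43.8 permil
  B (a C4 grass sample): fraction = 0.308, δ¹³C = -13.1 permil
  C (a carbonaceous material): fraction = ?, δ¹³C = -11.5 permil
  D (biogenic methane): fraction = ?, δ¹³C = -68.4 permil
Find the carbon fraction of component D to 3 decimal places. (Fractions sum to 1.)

Let f_D and f_C be the unknown fractions; fractions sum to 1 so f_D + f_C = 0.394.
Mass balance: Σ fᵢ·δᵢ = δ_bulk ⇒ f_D·(-68.4) + f_C·(-11.5) = -31.7 − (-17.087) = -14.613
Substitute f_C = 0.394 − f_D:
f_D·(-68.4 − -11.5) = -14.613 − 0.394×(-11.5) = -10.082
f_D = -10.082 / -56.9 = 0.1772

0.177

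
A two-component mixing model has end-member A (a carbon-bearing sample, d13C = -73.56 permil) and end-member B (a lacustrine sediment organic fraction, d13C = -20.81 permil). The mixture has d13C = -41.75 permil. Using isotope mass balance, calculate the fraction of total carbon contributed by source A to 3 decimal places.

0.397

δ_mix = f_A·δ_A + (1 − f_A)·δ_B  ⇒  f_A = (δ_mix − δ_B)/(δ_A − δ_B)
f_A = (-41.75 − (-20.81)) / (-73.56 − (-20.81))
f_A = -20.94 / -52.75 = 0.3970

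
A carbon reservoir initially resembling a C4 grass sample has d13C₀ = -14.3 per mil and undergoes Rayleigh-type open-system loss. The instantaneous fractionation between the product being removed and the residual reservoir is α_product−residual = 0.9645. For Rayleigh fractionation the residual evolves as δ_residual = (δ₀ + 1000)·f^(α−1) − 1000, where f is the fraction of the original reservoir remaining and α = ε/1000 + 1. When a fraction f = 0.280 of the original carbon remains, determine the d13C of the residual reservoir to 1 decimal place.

Rayleigh residual: δ_res = (δ₀ + 1000)·f^(α−1) − 1000
α − 1 = -0.03550
f^(α−1) = 0.280^(-0.03550) = 1.046227
δ_res = (-14.3 + 1000) × 1.046227 − 1000 = 1031.266 − 1000 = 31.27 per mil

31.3 per mil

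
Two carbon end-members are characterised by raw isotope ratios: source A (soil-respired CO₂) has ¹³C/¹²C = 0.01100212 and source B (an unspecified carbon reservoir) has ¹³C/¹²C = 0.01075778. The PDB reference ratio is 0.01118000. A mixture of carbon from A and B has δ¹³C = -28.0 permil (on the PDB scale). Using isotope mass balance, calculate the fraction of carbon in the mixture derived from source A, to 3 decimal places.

0.447

δ_A = (0.01100212/0.01118000 − 1)×1000 = (0.984089 − 1)×1000 = -15.911 permil
δ_B = (0.01075778/0.01118000 − 1)×1000 = (0.962234 − 1)×1000 = -37.766 permil
f_A = (δ_mix − δ_B)/(δ_A − δ_B) = (-28.0 − (-37.766))/(-15.911 − (-37.766))
f_A = 9.766 / 21.855 = 0.4468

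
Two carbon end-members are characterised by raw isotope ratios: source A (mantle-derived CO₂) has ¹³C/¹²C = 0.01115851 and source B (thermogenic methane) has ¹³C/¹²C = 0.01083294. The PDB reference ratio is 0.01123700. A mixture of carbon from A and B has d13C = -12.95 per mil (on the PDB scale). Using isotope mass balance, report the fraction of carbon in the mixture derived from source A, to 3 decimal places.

δ_A = (0.01115851/0.01123700 − 1)×1000 = (0.993015 − 1)×1000 = -6.985 per mil
δ_B = (0.01083294/0.01123700 − 1)×1000 = (0.964042 − 1)×1000 = -35.958 per mil
f_A = (δ_mix − δ_B)/(δ_A − δ_B) = (-12.95 − (-35.958))/(-6.985 − (-35.958))
f_A = 23.008 / 28.973 = 0.7941

0.794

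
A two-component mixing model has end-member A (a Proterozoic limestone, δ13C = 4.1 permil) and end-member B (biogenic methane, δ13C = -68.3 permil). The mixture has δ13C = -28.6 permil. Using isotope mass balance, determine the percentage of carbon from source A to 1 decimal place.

54.8%

δ_mix = f_A·δ_A + (1 − f_A)·δ_B  ⇒  f_A = (δ_mix − δ_B)/(δ_A − δ_B)
f_A = (-28.6 − (-68.3)) / (4.1 − (-68.3))
f_A = 39.7 / 72.4 = 0.5483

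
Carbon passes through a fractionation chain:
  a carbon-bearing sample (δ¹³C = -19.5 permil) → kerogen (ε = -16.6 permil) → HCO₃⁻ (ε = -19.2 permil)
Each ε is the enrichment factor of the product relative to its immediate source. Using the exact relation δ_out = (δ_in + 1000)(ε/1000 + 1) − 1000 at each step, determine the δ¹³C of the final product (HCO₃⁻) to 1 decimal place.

-54.3 permil

step 1: δ = (-19.50 + 1000)·(-16.6/1000 + 1) − 1000 = -35.78 permil
step 2: δ = (-35.78 + 1000)·(-19.2/1000 + 1) − 1000 = -54.29 permil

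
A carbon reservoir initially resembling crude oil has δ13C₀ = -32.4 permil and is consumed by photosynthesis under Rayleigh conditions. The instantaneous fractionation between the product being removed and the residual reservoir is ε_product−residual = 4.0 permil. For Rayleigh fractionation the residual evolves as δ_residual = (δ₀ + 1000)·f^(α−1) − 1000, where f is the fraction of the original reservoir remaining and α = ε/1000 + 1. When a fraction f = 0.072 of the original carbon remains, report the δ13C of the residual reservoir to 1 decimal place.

-42.5 permil

Rayleigh residual: δ_res = (δ₀ + 1000)·f^(α−1) − 1000
α = ε/1000 + 1 = 1.00400, so α − 1 = 0.00400
f^(α−1) = 0.072^(0.00400) = 0.989531
δ_res = (-32.4 + 1000) × 0.989531 − 1000 = 957.470 − 1000 = -42.53 permil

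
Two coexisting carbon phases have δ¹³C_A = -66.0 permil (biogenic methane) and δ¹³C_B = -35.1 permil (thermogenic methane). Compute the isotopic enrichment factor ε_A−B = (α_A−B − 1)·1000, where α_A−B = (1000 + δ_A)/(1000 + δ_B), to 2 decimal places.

-32.02 permil

α_A−B = (1000 + -66.0) / (1000 + -35.1) = 934.0 / 964.9 = 0.967976
ε_A−B = (0.967976 − 1) × 1000 = -32.024 permil
(The approximation ε ≈ δ_A − δ_B would give -30.9 permil.)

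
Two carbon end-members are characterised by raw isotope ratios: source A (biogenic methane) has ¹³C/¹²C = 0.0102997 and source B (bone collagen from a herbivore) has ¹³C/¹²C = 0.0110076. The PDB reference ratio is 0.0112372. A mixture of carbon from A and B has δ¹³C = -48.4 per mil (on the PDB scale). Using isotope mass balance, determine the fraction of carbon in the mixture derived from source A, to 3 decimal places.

0.444

δ_A = (0.0102997/0.0112372 − 1)×1000 = (0.916572 − 1)×1000 = -83.428 per mil
δ_B = (0.0110076/0.0112372 − 1)×1000 = (0.979568 − 1)×1000 = -20.432 per mil
f_A = (δ_mix − δ_B)/(δ_A − δ_B) = (-48.4 − (-20.432))/(-83.428 − (-20.432))
f_A = -27.968 / -62.996 = 0.4440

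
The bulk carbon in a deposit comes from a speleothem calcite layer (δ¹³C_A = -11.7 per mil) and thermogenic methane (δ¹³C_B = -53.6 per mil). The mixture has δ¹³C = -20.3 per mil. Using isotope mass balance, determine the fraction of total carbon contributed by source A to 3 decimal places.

δ_mix = f_A·δ_A + (1 − f_A)·δ_B  ⇒  f_A = (δ_mix − δ_B)/(δ_A − δ_B)
f_A = (-20.3 − (-53.6)) / (-11.7 − (-53.6))
f_A = 33.3 / 41.9 = 0.7947

0.795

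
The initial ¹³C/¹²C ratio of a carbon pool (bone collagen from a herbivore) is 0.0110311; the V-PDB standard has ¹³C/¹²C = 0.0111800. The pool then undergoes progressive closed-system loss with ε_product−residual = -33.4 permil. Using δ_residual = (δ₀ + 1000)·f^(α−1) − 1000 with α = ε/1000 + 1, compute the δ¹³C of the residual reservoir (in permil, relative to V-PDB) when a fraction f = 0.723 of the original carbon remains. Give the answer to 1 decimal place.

-2.6 permil

δ₀ = (0.0110311/0.0111800 − 1)×1000 = (0.986682 − 1)×1000 = -13.318 permil
α − 1 = ε/1000 = -0.0334
f^(α−1) = 0.723^(-0.0334) = 1.010892
δ_res = (-13.318 + 1000) × 1.010892 − 1000 = 997.429 − 1000 = -2.57 permil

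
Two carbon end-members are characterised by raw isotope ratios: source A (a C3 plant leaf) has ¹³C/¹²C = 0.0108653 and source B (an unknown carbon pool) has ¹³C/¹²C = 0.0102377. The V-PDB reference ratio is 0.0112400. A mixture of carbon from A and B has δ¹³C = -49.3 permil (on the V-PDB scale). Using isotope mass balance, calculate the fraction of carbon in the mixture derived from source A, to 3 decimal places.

δ_A = (0.0108653/0.0112400 − 1)×1000 = (0.966664 − 1)×1000 = -33.336 permil
δ_B = (0.0102377/0.0112400 − 1)×1000 = (0.910827 − 1)×1000 = -89.173 permil
f_A = (δ_mix − δ_B)/(δ_A − δ_B) = (-49.3 − (-89.173))/(-33.336 − (-89.173))
f_A = 39.873 / 55.836 = 0.7141

0.714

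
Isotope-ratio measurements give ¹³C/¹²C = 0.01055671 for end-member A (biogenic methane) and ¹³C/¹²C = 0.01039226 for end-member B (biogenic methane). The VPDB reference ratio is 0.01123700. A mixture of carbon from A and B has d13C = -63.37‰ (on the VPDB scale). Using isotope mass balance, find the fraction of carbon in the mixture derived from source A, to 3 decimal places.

0.807

δ_A = (0.01055671/0.01123700 − 1)×1000 = (0.939460 − 1)×1000 = -60.540‰
δ_B = (0.01039226/0.01123700 − 1)×1000 = (0.924825 − 1)×1000 = -75.175‰
f_A = (δ_mix − δ_B)/(δ_A − δ_B) = (-63.37 − (-75.175))/(-60.540 − (-75.175))
f_A = 11.805 / 14.635 = 0.8066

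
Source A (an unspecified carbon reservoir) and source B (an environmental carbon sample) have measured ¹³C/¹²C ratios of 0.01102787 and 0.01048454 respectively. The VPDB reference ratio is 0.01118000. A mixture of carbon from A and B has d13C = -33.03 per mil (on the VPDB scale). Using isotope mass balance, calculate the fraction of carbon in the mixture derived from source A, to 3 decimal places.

0.600

δ_A = (0.01102787/0.01118000 − 1)×1000 = (0.986393 − 1)×1000 = -13.607 per mil
δ_B = (0.01048454/0.01118000 − 1)×1000 = (0.937794 − 1)×1000 = -62.206 per mil
f_A = (δ_mix − δ_B)/(δ_A − δ_B) = (-33.03 − (-62.206))/(-13.607 − (-62.206))
f_A = 29.176 / 48.598 = 0.6003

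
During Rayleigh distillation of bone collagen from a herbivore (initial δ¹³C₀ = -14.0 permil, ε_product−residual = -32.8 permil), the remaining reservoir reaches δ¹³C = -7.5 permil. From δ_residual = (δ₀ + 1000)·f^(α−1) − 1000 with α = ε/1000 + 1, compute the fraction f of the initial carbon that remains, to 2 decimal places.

α − 1 = ε/1000 = -0.0328
(δ_res + 1000)/(δ₀ + 1000) = (-7.5 + 1000)/(-14.0 + 1000) = 992.5/986.0 = 1.006592
f = 1.006592^(1/-0.0328) = exp(ln(1.006592)/-0.0328) = exp(0.00657/-0.0328)
f = exp(-0.2003) = 0.8185

0.82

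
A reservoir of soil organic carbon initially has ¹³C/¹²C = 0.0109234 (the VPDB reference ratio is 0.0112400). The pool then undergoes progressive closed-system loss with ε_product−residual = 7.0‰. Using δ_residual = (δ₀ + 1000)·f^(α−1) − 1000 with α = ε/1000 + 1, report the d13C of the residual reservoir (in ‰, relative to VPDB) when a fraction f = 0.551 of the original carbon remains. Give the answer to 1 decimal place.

δ₀ = (0.0109234/0.0112400 − 1)×1000 = (0.971833 − 1)×1000 = -28.167‰
α − 1 = ε/1000 = 0.0070
f^(α−1) = 0.551^(0.0070) = 0.995837
δ_res = (-28.167 + 1000) × 0.995837 − 1000 = 967.787 − 1000 = -32.21‰

-32.2‰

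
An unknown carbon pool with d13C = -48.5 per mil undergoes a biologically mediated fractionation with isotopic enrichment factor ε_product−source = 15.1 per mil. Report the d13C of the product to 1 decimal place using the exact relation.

-34.1 per mil

To first order, δ_product ≈ δ_source + ε = -33.4 per mil.
Exactly, δ_product = (δ_source + 1000)·(ε/1000 + 1) − 1000.
δ_product = (-48.5 + 1000) × (15.1/1000 + 1) − 1000
δ_product = -34.13 per mil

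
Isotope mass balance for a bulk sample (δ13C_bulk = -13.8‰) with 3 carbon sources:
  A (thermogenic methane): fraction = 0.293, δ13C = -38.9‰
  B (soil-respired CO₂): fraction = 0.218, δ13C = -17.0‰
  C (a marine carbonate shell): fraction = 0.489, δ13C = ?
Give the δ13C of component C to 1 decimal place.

2.7‰

Isotope mass balance: δ_bulk = Σ fᵢ·δᵢ.
-13.8 = 0.293×(-38.9) + 0.218×(-17.0) + 0.489×δ_C
0.489·δ_C = -13.8 − (-15.104) = 1.304
δ_C = 1.304 / 0.489 = 2.67‰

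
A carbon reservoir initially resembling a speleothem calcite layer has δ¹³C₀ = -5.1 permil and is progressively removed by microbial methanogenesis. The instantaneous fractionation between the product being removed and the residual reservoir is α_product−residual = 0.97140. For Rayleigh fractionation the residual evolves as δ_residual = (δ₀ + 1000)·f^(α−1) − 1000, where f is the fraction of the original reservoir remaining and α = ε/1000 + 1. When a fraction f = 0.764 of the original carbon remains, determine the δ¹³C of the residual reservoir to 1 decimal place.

2.6 permil

Rayleigh residual: δ_res = (δ₀ + 1000)·f^(α−1) − 1000
α − 1 = -0.02860
f^(α−1) = 0.764^(-0.02860) = 1.007728
δ_res = (-5.1 + 1000) × 1.007728 − 1000 = 1002.589 − 1000 = 2.59 permil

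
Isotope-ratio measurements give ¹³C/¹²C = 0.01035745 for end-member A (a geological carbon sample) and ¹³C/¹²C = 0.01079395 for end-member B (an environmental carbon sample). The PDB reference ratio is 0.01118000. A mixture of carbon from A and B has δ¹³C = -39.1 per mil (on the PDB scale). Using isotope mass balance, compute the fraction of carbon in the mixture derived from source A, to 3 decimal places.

0.117

δ_A = (0.01035745/0.01118000 − 1)×1000 = (0.926427 − 1)×1000 = -73.573 per mil
δ_B = (0.01079395/0.01118000 − 1)×1000 = (0.965470 − 1)×1000 = -34.530 per mil
f_A = (δ_mix − δ_B)/(δ_A − δ_B) = (-39.1 − (-34.530))/(-73.573 − (-34.530))
f_A = -4.570 / -39.043 = 0.1170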